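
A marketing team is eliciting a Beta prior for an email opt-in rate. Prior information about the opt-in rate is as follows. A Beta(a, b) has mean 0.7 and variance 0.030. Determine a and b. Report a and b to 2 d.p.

a = 4.20, b = 1.80

Let s = a+b. The Beta variance is μ(1−μ)/(s+1).
So s+1 = μ(1−μ)/σ² = (0.7×0.3)/0.030 = 0.21/0.030 = 7.0000, giving s = 6.0000.
Then a = μs = 0.7×6.0000 = 4.20 and b = (1−μ)s = 0.3×6.0000 = 1.80.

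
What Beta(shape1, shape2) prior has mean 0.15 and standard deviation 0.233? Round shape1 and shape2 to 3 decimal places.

Variance = 0.233² = 0.054289. The moment-matching identity shape1+shape2 = μ(1−μ)/Var − 1 gives
shape1+shape2 = 0.1275/0.054289 − 1 = 1.3485, so shape1 = μ·1.3485 = 0.202 and shape2 = (1−μ)·1.3485 = 1.146.

shape1 = 0.202, shape2 = 1.146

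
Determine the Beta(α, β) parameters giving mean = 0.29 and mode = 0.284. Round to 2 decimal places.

α = 20.88, β = 51.12

Let s = α+β. Mean gives α = μs = 0.29s; mode gives (α−1)/(s−2) = 0.284.
Substituting: 0.29s − 1 = 0.284(s−2) = 0.284s − 0.568, so 0.006s = 0.432 and s = 72.0000.
Then α = 0.29×72.0000 = 20.88 and β = s−α = 51.12.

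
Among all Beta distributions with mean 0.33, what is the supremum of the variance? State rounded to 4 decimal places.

0.2211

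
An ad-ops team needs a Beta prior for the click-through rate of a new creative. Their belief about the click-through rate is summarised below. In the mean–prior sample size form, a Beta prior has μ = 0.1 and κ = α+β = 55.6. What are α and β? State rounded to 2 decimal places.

α = 5.56, β = 50.04

Split κ in proportion μ : (1−μ): α = 0.1·55.6 = 5.56, β = 55.6 − 5.56 = 50.04.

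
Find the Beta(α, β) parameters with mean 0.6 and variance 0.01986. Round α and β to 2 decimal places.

α = 6.65, β = 4.43

Write ν = α+β; then α = μν and Var = μ(1−μ)/(ν+1).
ν = μ(1−μ)/Var − 1 = 0.24/0.01986 − 1 = 11.0846.
α = 0.6·11.0846 = 6.65, β = 0.4·11.0846 = 4.43.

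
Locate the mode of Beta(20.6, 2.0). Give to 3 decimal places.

The density x^(α−1)(1−x)^(β−1) is maximised at (α−1)/(α+β−2) = 19.6/20.6 = 0.951.

0.951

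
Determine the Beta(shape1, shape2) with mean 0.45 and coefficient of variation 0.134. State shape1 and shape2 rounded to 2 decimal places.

shape1 = 30.18, shape2 = 36.89

Var = (CV·μ)² = (0.134×0.45)² = 0.003636.
shape1+shape2 = μ(1−μ)/Var − 1 = 0.2475/0.003636 − 1 = 67.0676.
Thus shape1 = 0.45·67.0676 = 30.18 and shape2 = 0.55·67.0676 = 36.89.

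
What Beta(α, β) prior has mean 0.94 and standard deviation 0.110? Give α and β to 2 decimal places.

First σ² = 0.012100. Setting α = μn, β = (1−μ)n with n = α+β,
μ(1−μ)/(n+1) = 0.012100 ⇒ n+1 = 0.0564/0.012100 = 4.6612 ⇒ n = 3.6612.
Hence α = 0.94×3.6612 = 3.44, β = 0.06×3.6612 = 0.22.

α = 3.44, β = 0.22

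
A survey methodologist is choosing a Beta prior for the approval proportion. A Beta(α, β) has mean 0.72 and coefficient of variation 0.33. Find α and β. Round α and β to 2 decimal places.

α = 1.85, β = 0.72

σ = CV·μ = 0.33×0.72 = 0.23760, so σ² = 0.056454.
s+1 = μ(1−μ)/σ² = 0.2016/0.056454 = 3.5711, so s = α+β = 2.5711.
α = μs = 1.85, β = (1−μ)s = 0.72.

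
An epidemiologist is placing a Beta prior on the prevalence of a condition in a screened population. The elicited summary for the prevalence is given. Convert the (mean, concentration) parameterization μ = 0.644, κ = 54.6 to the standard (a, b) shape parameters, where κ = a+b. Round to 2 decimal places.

a = 35.16, b = 19.44

Split κ in proportion μ : (1−μ): a = 0.644·54.6 = 35.16, b = 54.6 − 35.16 = 19.44.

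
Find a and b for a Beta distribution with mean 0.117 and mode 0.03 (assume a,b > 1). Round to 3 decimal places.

With s = a+b: μ = a/s and mode = (a−1)/(s−2). Eliminating a = μs,
μs − 1 = m(s−2) ⇒ s(μ−m) = 1−2m ⇒ s = 0.94/0.087 = 10.8046.
So a = μs = 1.264, b = (1−μ)s = 9.540.

a = 1.264, b = 9.540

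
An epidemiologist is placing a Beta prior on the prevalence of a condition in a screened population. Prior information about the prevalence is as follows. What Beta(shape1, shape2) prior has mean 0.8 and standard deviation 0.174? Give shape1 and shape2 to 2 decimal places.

shape1 = 3.43, shape2 = 0.86

Variance = 0.174² = 0.030276. The moment-matching identity shape1+shape2 = μ(1−μ)/Var − 1 gives
shape1+shape2 = 0.16/0.030276 − 1 = 4.2847, so shape1 = μ·4.2847 = 3.43 and shape2 = (1−μ)·4.2847 = 0.86.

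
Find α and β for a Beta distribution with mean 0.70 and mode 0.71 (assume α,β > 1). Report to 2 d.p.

α = 29.40, β = 12.60

Let s = α+β. Mean gives α = μs = 0.70s; mode gives (α−1)/(s−2) = 0.71.
Substituting: 0.70s − 1 = 0.71(s−2) = 0.71s − 1.42, so -0.01s = -0.42 and s = 42.0000.
Then α = 0.70×42.0000 = 29.40 and β = s−α = 12.60.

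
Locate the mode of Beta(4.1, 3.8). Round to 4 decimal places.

0.5254

The density x^(α−1)(1−x)^(β−1) is maximised at (α−1)/(α+β−2) = 3.1/5.9 = 0.5254.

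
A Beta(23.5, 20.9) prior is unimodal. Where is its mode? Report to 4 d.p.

0.5307

The density x^(α−1)(1−x)^(β−1) is maximised at (α−1)/(α+β−2) = 22.5/42.4 = 0.5307.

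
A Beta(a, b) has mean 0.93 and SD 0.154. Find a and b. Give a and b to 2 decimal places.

a = 1.62, b = 0.12

Variance = 0.154² = 0.023716. The moment-matching identity a+b = μ(1−μ)/Var − 1 gives
a+b = 0.0651/0.023716 − 1 = 1.7450, so a = μ·1.7450 = 1.62 and b = (1−μ)·1.7450 = 0.12.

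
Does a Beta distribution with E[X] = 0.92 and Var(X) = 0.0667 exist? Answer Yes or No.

A Beta with mean μ has variance μ(1−μ)/(α+β+1) < μ(1−μ).
Here μ(1−μ) = 0.92×0.08 = 0.0736, and 0.0667 < 0.0736.

Yes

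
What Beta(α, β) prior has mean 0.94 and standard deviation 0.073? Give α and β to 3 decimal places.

α = 9.009, β = 0.575

Variance = 0.073² = 0.005329. The moment-matching identity α+β = μ(1−μ)/Var − 1 gives
α+β = 0.0564/0.005329 − 1 = 9.5836, so α = μ·9.5836 = 9.009 and β = (1−μ)·9.5836 = 0.575.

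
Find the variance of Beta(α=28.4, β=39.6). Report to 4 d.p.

0.0035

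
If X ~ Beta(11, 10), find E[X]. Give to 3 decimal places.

The Beta mean is α/(α+β) = 11/(11+10) = 0.524.

0.524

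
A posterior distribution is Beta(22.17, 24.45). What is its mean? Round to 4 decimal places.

0.4755

The Beta mean is α/(α+β) = 22.17/(22.17+24.45) = 0.4755.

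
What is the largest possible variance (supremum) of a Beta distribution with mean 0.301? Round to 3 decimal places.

0.210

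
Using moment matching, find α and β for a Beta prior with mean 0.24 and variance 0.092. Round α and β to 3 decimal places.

Let s = α+β. The Beta variance is μ(1−μ)/(s+1).
So s+1 = μ(1−μ)/σ² = (0.24×0.76)/0.092 = 0.1824/0.092 = 1.9826, giving s = 0.9826.
Then α = μs = 0.24×0.9826 = 0.236 and β = (1−μ)s = 0.76×0.9826 = 0.747.

α = 0.236, β = 0.747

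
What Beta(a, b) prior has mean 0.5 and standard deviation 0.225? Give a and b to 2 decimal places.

a = 1.97, b = 1.97

First σ² = 0.050625. Setting a = μn, b = (1−μ)n with n = a+b,
μ(1−μ)/(n+1) = 0.050625 ⇒ n+1 = 0.25/0.050625 = 4.9383 ⇒ n = 3.9383.
Hence a = 0.5×3.9383 = 1.97, b = 0.5×3.9383 = 1.97.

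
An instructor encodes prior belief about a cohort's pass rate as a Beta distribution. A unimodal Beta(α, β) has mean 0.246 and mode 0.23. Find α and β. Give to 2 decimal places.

α = 8.30, β = 25.45

With s = α+β: μ = α/s and mode = (α−1)/(s−2). Eliminating α = μs,
μs − 1 = m(s−2) ⇒ s(μ−m) = 1−2m ⇒ s = 0.54/0.016 = 33.7500.
So α = μs = 8.30, β = (1−μ)s = 25.45.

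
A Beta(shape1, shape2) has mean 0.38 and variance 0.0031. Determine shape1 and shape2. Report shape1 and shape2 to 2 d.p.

shape1 = 28.50, shape2 = 46.50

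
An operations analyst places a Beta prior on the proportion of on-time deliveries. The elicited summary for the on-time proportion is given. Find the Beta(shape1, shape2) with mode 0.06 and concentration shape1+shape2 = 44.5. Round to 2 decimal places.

For shape1,shape2>1 the mode is (shape1−1)/(shape1+shape2−2), so shape1 = mode·(κ−2)+1 = 0.06×42.5+1 = 3.55.
And shape2 = (1−mode)·(κ−2)+1 = 0.94×42.5+1 = 40.95.

shape1 = 3.55, shape2 = 40.95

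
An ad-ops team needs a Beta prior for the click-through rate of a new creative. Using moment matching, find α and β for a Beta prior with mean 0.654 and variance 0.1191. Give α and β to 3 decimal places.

By moment matching, α+β = μ(1−μ)/σ² − 1 = (0.654·0.346)/0.1191 − 1 = 1.8999 − 1 = 0.8999.
Since α/(α+β) = μ, α = 0.654·0.8999 = 0.589 and β = 0.346·0.8999 = 0.311.

α = 0.589, β = 0.311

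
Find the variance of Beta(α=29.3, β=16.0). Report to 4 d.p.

α+β = 45.3 and αβ = 468.80, so Var = αβ/[(α+β)²(α+β+1)] = 468.80/95011.767 = 0.0049.

0.0049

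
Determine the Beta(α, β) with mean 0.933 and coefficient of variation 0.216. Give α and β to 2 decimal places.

α = 0.50, β = 0.04

Var = (CV·μ)² = (0.216×0.933)² = 0.040614.
α+β = μ(1−μ)/Var − 1 = 0.062511/0.040614 − 1 = 0.5392.
Thus α = 0.933·0.5392 = 0.50 and β = 0.067·0.5392 = 0.04.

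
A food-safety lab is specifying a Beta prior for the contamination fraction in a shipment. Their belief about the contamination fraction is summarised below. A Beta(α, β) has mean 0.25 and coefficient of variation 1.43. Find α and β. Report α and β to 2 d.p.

σ = CV·μ = 1.43×0.25 = 0.35750, so σ² = 0.127806.
s+1 = μ(1−μ)/σ² = 0.1875/0.127806 = 1.4671, so s = α+β = 0.4671.
α = μs = 0.12, β = (1−μ)s = 0.35.

α = 0.12, β = 0.35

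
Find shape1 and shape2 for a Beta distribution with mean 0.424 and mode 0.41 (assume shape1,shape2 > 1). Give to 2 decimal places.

shape1 = 5.45, shape2 = 7.41

With s = shape1+shape2: μ = shape1/s and mode = (shape1−1)/(s−2). Eliminating shape1 = μs,
μs − 1 = m(s−2) ⇒ s(μ−m) = 1−2m ⇒ s = 0.18/0.014 = 12.8571.
So shape1 = μs = 5.45, shape2 = (1−μ)s = 7.41.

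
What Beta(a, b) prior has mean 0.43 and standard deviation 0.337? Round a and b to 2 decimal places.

a = 0.50, b = 0.66

First σ² = 0.113569. Setting a = μn, b = (1−μ)n with n = a+b,
μ(1−μ)/(n+1) = 0.113569 ⇒ n+1 = 0.2451/0.113569 = 2.1582 ⇒ n = 1.1582.
Hence a = 0.43×1.1582 = 0.50, b = 0.57×1.1582 = 0.66.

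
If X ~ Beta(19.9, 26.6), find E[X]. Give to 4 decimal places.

0.4280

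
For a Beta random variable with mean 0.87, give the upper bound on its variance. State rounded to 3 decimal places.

For fixed mean μ the Beta variance is μ(1−μ)/(α+β+1), increasing as α+β decreases.
Its least upper bound (not attained) is μ(1−μ) = 0.87·0.13 = 0.113.

0.113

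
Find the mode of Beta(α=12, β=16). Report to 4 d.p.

0.4231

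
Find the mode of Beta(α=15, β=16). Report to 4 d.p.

0.4828

With α,β > 1, mode = (α−1)/(α+β−2) = 14/29 = 0.4828.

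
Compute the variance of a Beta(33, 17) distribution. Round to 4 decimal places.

0.0044

α+β = 50 and αβ = 561, so Var = αβ/[(α+β)²(α+β+1)] = 561/127500 = 0.0044.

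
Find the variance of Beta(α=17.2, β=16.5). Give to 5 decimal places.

0.00720

Var = αβ/[(α+β)²(α+β+1)] = (17.2×16.5)/(33.7²×34.7) = 283.80/39408.443 = 0.00720.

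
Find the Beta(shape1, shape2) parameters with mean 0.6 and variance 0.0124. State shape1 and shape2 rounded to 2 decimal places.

By moment matching, shape1+shape2 = μ(1−μ)/σ² − 1 = (0.6·0.4)/0.0124 − 1 = 19.3548 − 1 = 18.3548.
Since shape1/(shape1+shape2) = μ, shape1 = 0.6·18.3548 = 11.01 and shape2 = 0.4·18.3548 = 7.34.

shape1 = 11.01, shape2 = 7.34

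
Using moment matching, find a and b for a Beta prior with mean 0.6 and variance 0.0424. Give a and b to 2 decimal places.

By moment matching, a+b = μ(1−μ)/σ² − 1 = (0.6·0.4)/0.0424 − 1 = 5.6604 − 1 = 4.6604.
Since a/(a+b) = μ, a = 0.6·4.6604 = 2.80 and b = 0.4·4.6604 = 1.86.

a = 2.80, b = 1.86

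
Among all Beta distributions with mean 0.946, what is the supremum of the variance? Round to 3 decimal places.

For fixed mean μ the Beta variance is μ(1−μ)/(α+β+1), increasing as α+β decreases.
Its least upper bound (not attained) is μ(1−μ) = 0.946·0.054 = 0.051.

0.051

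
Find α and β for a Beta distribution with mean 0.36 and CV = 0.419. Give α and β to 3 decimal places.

α = 3.285, β = 5.841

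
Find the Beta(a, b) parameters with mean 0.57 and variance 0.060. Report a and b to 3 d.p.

Write ν = a+b; then a = μν and Var = μ(1−μ)/(ν+1).
ν = μ(1−μ)/Var − 1 = 0.2451/0.060 − 1 = 3.0850.
a = 0.57·3.0850 = 1.758, b = 0.43·3.0850 = 1.327.

a = 1.758, b = 1.327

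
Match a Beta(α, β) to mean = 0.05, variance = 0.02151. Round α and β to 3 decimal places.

Let s = α+β. The Beta variance is μ(1−μ)/(s+1).
So s+1 = μ(1−μ)/σ² = (0.05×0.95)/0.02151 = 0.0475/0.02151 = 2.2083, giving s = 1.2083.
Then α = μs = 0.05×1.2083 = 0.060 and β = (1−μ)s = 0.95×1.2083 = 1.148.

α = 0.060, β = 1.148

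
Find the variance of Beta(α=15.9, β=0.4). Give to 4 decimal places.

Var = αβ/[(α+β)²(α+β+1)] = (15.9×0.4)/(16.3²×17.3) = 6.36/4596.437 = 0.0014.

0.0014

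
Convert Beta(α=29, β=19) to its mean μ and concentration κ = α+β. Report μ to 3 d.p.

μ = 0.604, κ = 48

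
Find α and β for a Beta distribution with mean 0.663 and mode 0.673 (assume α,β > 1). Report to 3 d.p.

α = 22.940, β = 11.660

Let s = α+β. Mean gives α = μs = 0.663s; mode gives (α−1)/(s−2) = 0.673.
Substituting: 0.663s − 1 = 0.673(s−2) = 0.673s − 1.346, so -0.010s = -0.346 and s = 34.6000.
Then α = 0.663×34.6000 = 22.940 and β = s−α = 11.660.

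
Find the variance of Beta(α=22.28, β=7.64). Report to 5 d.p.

0.00615

α+β = 29.92 and αβ = 170.2192, so Var = αβ/[(α+β)²(α+β+1)] = 170.2192/27679.781888 = 0.00615.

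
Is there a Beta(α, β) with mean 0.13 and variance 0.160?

No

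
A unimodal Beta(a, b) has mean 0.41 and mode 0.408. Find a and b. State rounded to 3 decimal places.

a = 37.720, b = 54.280

Let s = a+b. Mean gives a = μs = 0.41s; mode gives (a−1)/(s−2) = 0.408.
Substituting: 0.41s − 1 = 0.408(s−2) = 0.408s − 0.816, so 0.002s = 0.184 and s = 92.0000.
Then a = 0.41×92.0000 = 37.720 and b = s−a = 54.280.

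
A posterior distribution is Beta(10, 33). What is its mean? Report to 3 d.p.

0.233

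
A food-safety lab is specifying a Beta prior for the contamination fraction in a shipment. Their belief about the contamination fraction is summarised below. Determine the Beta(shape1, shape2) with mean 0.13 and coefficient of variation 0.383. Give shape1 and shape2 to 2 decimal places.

shape1 = 5.80, shape2 = 38.82

σ = CV·μ = 0.383×0.13 = 0.04979, so σ² = 0.002479.
s+1 = μ(1−μ)/σ² = 0.1131/0.002479 = 45.6224, so s = shape1+shape2 = 44.6224.
shape1 = μs = 5.80, shape2 = (1−μ)s = 38.82.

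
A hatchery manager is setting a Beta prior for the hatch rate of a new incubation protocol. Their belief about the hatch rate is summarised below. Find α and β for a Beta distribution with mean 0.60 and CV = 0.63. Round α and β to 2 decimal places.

α = 0.41, β = 0.27

Var = (CV·μ)² = (0.63×0.60)² = 0.142884.
α+β = μ(1−μ)/Var − 1 = 0.2400/0.142884 − 1 = 0.6797.
Thus α = 0.60·0.6797 = 0.41 and β = 0.40·0.6797 = 0.27.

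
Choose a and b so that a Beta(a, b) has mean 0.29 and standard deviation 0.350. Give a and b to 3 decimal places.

σ² = 0.350² = 0.122500.
With s = a+b, Var = μ(1−μ)/(s+1), so s+1 = (0.29×0.71)/0.122500 = 1.6808 and s = 0.6808.
a = μs = 0.197, b = (1−μ)s = 0.483.

a = 0.197, b = 0.483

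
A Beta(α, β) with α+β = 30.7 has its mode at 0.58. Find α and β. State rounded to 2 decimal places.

For α,β>1 the mode is (α−1)/(α+β−2), so α = mode·(κ−2)+1 = 0.58×28.7+1 = 17.65.
And β = (1−mode)·(κ−2)+1 = 0.42×28.7+1 = 13.05.

α = 17.65, β = 13.05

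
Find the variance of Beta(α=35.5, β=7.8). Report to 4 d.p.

0.0033

α+β = 43.3 and αβ = 276.90, so Var = αβ/[(α+β)²(α+β+1)] = 276.90/83057.627 = 0.0033.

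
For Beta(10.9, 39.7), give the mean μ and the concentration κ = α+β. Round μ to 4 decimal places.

κ = α+β = 10.9+39.7 = 50.6; μ = α/κ = 10.9/50.6 = 0.2154.

μ = 0.2154, κ = 50.6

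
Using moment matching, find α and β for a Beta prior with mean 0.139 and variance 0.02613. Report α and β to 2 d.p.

α = 0.50, β = 3.08

Write ν = α+β; then α = μν and Var = μ(1−μ)/(ν+1).
ν = μ(1−μ)/Var − 1 = 0.119679/0.02613 − 1 = 3.5801.
α = 0.139·3.5801 = 0.50, β = 0.861·3.5801 = 3.08.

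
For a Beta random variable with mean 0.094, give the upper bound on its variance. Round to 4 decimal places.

0.0852

Var = μ(1−μ)/(α+β+1), which approaches μ(1−μ) as α+β → 0.
So the supremum is μ(1−μ) = 0.094×0.906 = 0.0852.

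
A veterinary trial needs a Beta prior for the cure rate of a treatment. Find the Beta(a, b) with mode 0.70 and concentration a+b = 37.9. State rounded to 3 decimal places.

a = 26.130, b = 11.770

Since the density peak of Beta(a,b) is at (a−1)/(a+b−2),
a = 1 + 0.70(37.9−2) = 26.130 and b = 37.9 − 26.130 = 11.770.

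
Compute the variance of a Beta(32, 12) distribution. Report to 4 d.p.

α+β = 44 and αβ = 384, so Var = αβ/[(α+β)²(α+β+1)] = 384/87120 = 0.0044.

0.0044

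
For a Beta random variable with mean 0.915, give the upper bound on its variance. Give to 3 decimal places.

Var = μ(1−μ)/(α+β+1), which approaches μ(1−μ) as α+β → 0.
So the supremum is μ(1−μ) = 0.915×0.085 = 0.078.

0.078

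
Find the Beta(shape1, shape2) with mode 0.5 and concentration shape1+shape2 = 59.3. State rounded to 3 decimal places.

shape1 = 29.650, shape2 = 29.650

Since the density peak of Beta(shape1,shape2) is at (shape1−1)/(shape1+shape2−2),
shape1 = 1 + 0.5(59.3−2) = 29.650 and shape2 = 59.3 − 29.650 = 29.650.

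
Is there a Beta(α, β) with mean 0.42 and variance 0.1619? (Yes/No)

Yes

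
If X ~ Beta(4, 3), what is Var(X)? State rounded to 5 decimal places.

0.03061

Var = αβ/[(α+β)²(α+β+1)] = (4×3)/(7²×8) = 12/392 = 0.03061.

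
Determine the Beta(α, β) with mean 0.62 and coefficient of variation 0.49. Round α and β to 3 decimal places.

α = 0.963, β = 0.590

σ = CV·μ = 0.49×0.62 = 0.30380, so σ² = 0.092294.
s+1 = μ(1−μ)/σ² = 0.2356/0.092294 = 2.5527, so s = α+β = 1.5527.
α = μs = 0.963, β = (1−μ)s = 0.590.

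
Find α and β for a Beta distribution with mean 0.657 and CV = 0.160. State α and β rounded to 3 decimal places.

Var = (CV·μ)² = (0.160×0.657)² = 0.011050.
α+β = μ(1−μ)/Var − 1 = 0.225351/0.011050 − 1 = 19.3934.
Thus α = 0.657·19.3934 = 12.741 and β = 0.343·19.3934 = 6.652.

α = 12.741, β = 6.652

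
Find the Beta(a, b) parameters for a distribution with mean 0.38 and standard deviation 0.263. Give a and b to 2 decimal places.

Variance = 0.263² = 0.069169. The moment-matching identity a+b = μ(1−μ)/Var − 1 gives
a+b = 0.2356/0.069169 − 1 = 2.4062, so a = μ·2.4062 = 0.91 and b = (1−μ)·2.4062 = 1.49.

a = 0.91, b = 1.49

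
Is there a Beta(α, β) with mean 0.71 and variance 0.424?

No

The Beta variance bound is σ² < μ(1−μ).
Here μ(1−μ) = 0.71×0.29 = 0.2059, and 0.424 ≥ 0.2059.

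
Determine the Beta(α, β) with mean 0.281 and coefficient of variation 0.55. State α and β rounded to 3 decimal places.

α = 2.096, β = 5.363

Var = (CV·μ)² = (0.55×0.281)² = 0.023886.
α+β = μ(1−μ)/Var − 1 = 0.202039/0.023886 − 1 = 7.4586.
Thus α = 0.281·7.4586 = 2.096 and β = 0.719·7.4586 = 5.363.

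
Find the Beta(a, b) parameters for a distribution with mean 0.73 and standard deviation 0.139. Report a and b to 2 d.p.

σ² = 0.139² = 0.019321.
With s = a+b, Var = μ(1−μ)/(s+1), so s+1 = (0.73×0.27)/0.019321 = 10.2013 and s = 9.2013.
a = μs = 6.72, b = (1−μ)s = 2.48.

a = 6.72, b = 2.48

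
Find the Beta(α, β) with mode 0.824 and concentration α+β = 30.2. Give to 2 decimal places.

Mode = (α−1)/(κ−2) with κ = α+β, so α−1 = 0.824·28.2 = 23.24.
α = 24.24; β = κ − α = 5.96.

α = 24.24, β = 5.96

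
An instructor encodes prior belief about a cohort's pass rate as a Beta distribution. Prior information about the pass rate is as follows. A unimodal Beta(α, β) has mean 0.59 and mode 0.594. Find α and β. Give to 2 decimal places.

Let s = α+β. Mean gives α = μs = 0.59s; mode gives (α−1)/(s−2) = 0.594.
Substituting: 0.59s − 1 = 0.594(s−2) = 0.594s − 1.188, so -0.004s = -0.188 and s = 47.0000.
Then α = 0.59×47.0000 = 27.73 and β = s−α = 19.27.

α = 27.73, β = 19.27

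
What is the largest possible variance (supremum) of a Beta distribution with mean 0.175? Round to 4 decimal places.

0.1444

For fixed mean μ the Beta variance is μ(1−μ)/(α+β+1), increasing as α+β decreases.
Its least upper bound (not attained) is μ(1−μ) = 0.175·0.825 = 0.1444.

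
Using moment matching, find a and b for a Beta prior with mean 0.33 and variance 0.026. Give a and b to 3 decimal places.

Write ν = a+b; then a = μν and Var = μ(1−μ)/(ν+1).
ν = μ(1−μ)/Var − 1 = 0.2211/0.026 − 1 = 7.5038.
a = 0.33·7.5038 = 2.476, b = 0.67·7.5038 = 5.028.

a = 2.476, b = 5.028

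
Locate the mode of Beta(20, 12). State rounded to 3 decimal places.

0.633

The density x^(α−1)(1−x)^(β−1) is maximised at (α−1)/(α+β−2) = 19/30 = 0.633.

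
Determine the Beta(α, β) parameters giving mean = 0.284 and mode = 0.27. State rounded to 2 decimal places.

α = 9.33, β = 23.53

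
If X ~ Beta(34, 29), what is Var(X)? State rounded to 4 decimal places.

μ = 34/63 = 0.539683; Var = μ(1−μ)/(α+β+1) = 0.2484253/64 = 0.0039.

0.0039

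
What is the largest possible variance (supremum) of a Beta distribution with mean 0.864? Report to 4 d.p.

Var = μ(1−μ)/(α+β+1), which approaches μ(1−μ) as α+β → 0.
So the supremum is μ(1−μ) = 0.864×0.136 = 0.1175.

0.1175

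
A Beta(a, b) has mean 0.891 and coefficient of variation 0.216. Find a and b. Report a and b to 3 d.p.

a = 1.445, b = 0.177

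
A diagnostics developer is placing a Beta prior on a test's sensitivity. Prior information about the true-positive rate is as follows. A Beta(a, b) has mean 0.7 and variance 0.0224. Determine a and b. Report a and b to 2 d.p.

a = 5.86, b = 2.51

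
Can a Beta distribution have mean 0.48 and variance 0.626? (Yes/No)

No

The Beta variance bound is σ² < μ(1−μ).
Here μ(1−μ) = 0.48×0.52 = 0.2496, and 0.626 ≥ 0.2496.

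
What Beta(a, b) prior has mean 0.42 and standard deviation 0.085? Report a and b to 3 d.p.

a = 13.741, b = 18.975

Variance = 0.085² = 0.007225. The moment-matching identity a+b = μ(1−μ)/Var − 1 gives
a+b = 0.2436/0.007225 − 1 = 32.7163, so a = μ·32.7163 = 13.741 and b = (1−μ)·32.7163 = 18.975.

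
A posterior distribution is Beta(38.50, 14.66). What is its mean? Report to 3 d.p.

E[X] = α/(α+β) = 38.50/53.16 = 0.724.

0.724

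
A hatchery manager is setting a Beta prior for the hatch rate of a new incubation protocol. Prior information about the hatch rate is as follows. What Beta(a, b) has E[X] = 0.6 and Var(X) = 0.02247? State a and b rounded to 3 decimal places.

a = 5.809, b = 3.872

By moment matching, a+b = μ(1−μ)/σ² − 1 = (0.6·0.4)/0.02247 − 1 = 10.6809 − 1 = 9.6809.
Since a/(a+b) = μ, a = 0.6·9.6809 = 5.809 and b = 0.4·9.6809 = 3.872.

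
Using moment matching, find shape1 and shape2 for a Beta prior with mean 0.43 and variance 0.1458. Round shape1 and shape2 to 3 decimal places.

Write ν = shape1+shape2; then shape1 = μν and Var = μ(1−μ)/(ν+1).
ν = μ(1−μ)/Var − 1 = 0.2451/0.1458 − 1 = 0.6811.
shape1 = 0.43·0.6811 = 0.293, shape2 = 0.57·0.6811 = 0.388.

shape1 = 0.293, shape2 = 0.388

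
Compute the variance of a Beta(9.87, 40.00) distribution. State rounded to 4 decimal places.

0.0031

α+β = 49.87 and αβ = 394.8000, so Var = αβ/[(α+β)²(α+β+1)] = 394.8000/126514.549703 = 0.0031.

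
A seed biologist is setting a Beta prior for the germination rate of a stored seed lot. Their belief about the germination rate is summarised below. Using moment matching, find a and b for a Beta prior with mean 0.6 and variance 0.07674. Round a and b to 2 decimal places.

a = 1.28, b = 0.85

Let s = a+b. The Beta variance is μ(1−μ)/(s+1).
So s+1 = μ(1−μ)/σ² = (0.6×0.4)/0.07674 = 0.24/0.07674 = 3.1274, giving s = 2.1274.
Then a = μs = 0.6×2.1274 = 1.28 and b = (1−μ)s = 0.4×2.1274 = 0.85.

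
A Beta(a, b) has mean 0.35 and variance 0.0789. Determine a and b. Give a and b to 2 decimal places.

Let s = a+b. The Beta variance is μ(1−μ)/(s+1).
So s+1 = μ(1−μ)/σ² = (0.35×0.65)/0.0789 = 0.2275/0.0789 = 2.8834, giving s = 1.8834.
Then a = μs = 0.35×1.8834 = 0.66 and b = (1−μ)s = 0.65×1.8834 = 1.22.

a = 0.66, b = 1.22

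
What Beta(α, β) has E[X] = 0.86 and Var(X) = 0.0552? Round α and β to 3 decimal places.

α = 1.016, β = 0.165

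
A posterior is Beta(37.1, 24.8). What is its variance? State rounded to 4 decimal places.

0.0038

μ = 37.1/61.9 = 0.599354; Var = μ(1−μ)/(α+β+1) = 0.2401288/62.9 = 0.0038.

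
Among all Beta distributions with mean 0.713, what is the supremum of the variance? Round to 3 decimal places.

Var = μ(1−μ)/(α+β+1), which approaches μ(1−μ) as α+β → 0.
So the supremum is μ(1−μ) = 0.713×0.287 = 0.205.

0.205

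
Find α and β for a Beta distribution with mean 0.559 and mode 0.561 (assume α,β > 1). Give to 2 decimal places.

With s = α+β: μ = α/s and mode = (α−1)/(s−2). Eliminating α = μs,
μs − 1 = m(s−2) ⇒ s(μ−m) = 1−2m ⇒ s = -0.122/-0.002 = 61.0000.
So α = μs = 34.10, β = (1−μ)s = 26.90.

α = 34.10, β = 26.90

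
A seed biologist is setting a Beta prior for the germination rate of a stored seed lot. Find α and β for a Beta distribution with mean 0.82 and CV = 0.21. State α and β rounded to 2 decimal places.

α = 3.26, β = 0.72

Var = (CV·μ)² = (0.21×0.82)² = 0.029653.
α+β = μ(1−μ)/Var − 1 = 0.1476/0.029653 − 1 = 3.9776.
Thus α = 0.82·3.9776 = 3.26 and β = 0.18·3.9776 = 0.72.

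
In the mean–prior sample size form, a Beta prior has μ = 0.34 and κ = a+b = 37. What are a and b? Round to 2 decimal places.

Split κ in proportion μ : (1−μ): a = 0.34·37 = 12.58, b = 37 − 12.58 = 24.42.

a = 12.58, b = 24.42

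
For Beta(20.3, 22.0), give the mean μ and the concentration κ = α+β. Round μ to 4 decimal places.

κ = α+β = 20.3+22.0 = 42.3; μ = α/κ = 20.3/42.3 = 0.4799.

μ = 0.4799, κ = 42.3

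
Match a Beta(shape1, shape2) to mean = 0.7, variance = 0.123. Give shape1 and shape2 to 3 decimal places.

By moment matching, shape1+shape2 = μ(1−μ)/σ² − 1 = (0.7·0.3)/0.123 − 1 = 1.7073 − 1 = 0.7073.
Since shape1/(shape1+shape2) = μ, shape1 = 0.7·0.7073 = 0.495 and shape2 = 0.3·0.7073 = 0.212.

shape1 = 0.495, shape2 = 0.212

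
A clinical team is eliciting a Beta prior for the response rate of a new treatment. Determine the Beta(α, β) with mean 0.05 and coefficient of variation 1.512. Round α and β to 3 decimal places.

α = 0.366, β = 6.945

σ = CV·μ = 1.512×0.05 = 0.07560, so σ² = 0.005715.
s+1 = μ(1−μ)/σ² = 0.0475/0.005715 = 8.3109, so s = α+β = 7.3109.
α = μs = 0.366, β = (1−μ)s = 6.945.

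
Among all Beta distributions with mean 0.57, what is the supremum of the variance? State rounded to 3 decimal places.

0.245

For fixed mean μ the Beta variance is μ(1−μ)/(α+β+1), increasing as α+β decreases.
Its least upper bound (not attained) is μ(1−μ) = 0.57·0.43 = 0.245.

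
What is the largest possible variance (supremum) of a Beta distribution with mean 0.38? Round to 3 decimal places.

0.236

For fixed mean μ the Beta variance is μ(1−μ)/(α+β+1), increasing as α+β decreases.
Its least upper bound (not attained) is μ(1−μ) = 0.38·0.62 = 0.236.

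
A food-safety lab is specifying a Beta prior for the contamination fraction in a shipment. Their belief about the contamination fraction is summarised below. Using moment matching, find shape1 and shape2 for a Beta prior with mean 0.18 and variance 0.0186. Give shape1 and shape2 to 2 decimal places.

shape1 = 1.25, shape2 = 5.69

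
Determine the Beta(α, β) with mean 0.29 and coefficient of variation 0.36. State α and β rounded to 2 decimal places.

Var = (CV·μ)² = (0.36×0.29)² = 0.010899.
α+β = μ(1−μ)/Var − 1 = 0.2059/0.010899 − 1 = 17.8910.
Thus α = 0.29·17.8910 = 5.19 and β = 0.71·17.8910 = 12.70.

α = 5.19, β = 12.70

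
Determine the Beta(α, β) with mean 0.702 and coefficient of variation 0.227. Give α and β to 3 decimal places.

α = 5.081, β = 2.157

Var = (CV·μ)² = (0.227×0.702)² = 0.025394.
α+β = μ(1−μ)/Var − 1 = 0.209196/0.025394 − 1 = 7.2381.
Thus α = 0.702·7.2381 = 5.081 and β = 0.298·7.2381 = 2.157.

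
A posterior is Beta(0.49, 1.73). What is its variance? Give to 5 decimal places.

α+β = 2.22 and αβ = 0.8477, so Var = αβ/[(α+β)²(α+β+1)] = 0.8477/15.869448 = 0.05342.

0.05342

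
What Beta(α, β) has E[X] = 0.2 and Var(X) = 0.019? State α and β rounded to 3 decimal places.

α = 1.484, β = 5.937

By moment matching, α+β = μ(1−μ)/σ² − 1 = (0.2·0.8)/0.019 − 1 = 8.4211 − 1 = 7.4211.
Since α/(α+β) = μ, α = 0.2·7.4211 = 1.484 and β = 0.8·7.4211 = 5.937.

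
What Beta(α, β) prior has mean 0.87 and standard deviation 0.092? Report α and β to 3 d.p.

α = 10.755, β = 1.607

First σ² = 0.008464. Setting α = μn, β = (1−μ)n with n = α+β,
μ(1−μ)/(n+1) = 0.008464 ⇒ n+1 = 0.1131/0.008464 = 13.3625 ⇒ n = 12.3625.
Hence α = 0.87×12.3625 = 10.755, β = 0.13×12.3625 = 1.607.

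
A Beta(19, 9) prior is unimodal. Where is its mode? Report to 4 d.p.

The density x^(α−1)(1−x)^(β−1) is maximised at (α−1)/(α+β−2) = 18/26 = 0.6923.

0.6923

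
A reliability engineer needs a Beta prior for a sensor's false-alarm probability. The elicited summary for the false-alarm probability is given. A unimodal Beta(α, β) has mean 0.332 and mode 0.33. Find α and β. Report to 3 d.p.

α = 56.440, β = 113.560

Let s = α+β. Mean gives α = μs = 0.332s; mode gives (α−1)/(s−2) = 0.33.
Substituting: 0.332s − 1 = 0.33(s−2) = 0.33s − 0.66, so 0.002s = 0.34 and s = 170.0000.
Then α = 0.332×170.0000 = 56.440 and β = s−α = 113.560.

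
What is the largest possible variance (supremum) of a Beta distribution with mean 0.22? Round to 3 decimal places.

Var = μ(1−μ)/(α+β+1), which approaches μ(1−μ) as α+β → 0.
So the supremum is μ(1−μ) = 0.22×0.78 = 0.172.

0.172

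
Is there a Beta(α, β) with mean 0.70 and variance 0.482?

A Beta with mean μ has variance μ(1−μ)/(α+β+1) < μ(1−μ).
Here μ(1−μ) = 0.70×0.30 = 0.2100, and 0.482 ≥ 0.2100.

No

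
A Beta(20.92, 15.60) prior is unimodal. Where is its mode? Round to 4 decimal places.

0.5771

With α,β > 1, mode = (α−1)/(α+β−2) = 19.92/34.52 = 0.5771.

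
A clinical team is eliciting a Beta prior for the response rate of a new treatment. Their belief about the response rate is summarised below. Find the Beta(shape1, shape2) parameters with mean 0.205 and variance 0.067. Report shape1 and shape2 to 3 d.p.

Write ν = shape1+shape2; then shape1 = μν and Var = μ(1−μ)/(ν+1).
ν = μ(1−μ)/Var − 1 = 0.162975/0.067 − 1 = 1.4325.
shape1 = 0.205·1.4325 = 0.294, shape2 = 0.795·1.4325 = 1.139.

shape1 = 0.294, shape2 = 1.139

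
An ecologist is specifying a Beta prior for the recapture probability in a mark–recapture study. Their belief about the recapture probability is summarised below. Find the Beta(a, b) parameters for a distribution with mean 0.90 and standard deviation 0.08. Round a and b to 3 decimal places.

a = 11.756, b = 1.306

σ² = 0.08² = 0.0064.
With s = a+b, Var = μ(1−μ)/(s+1), so s+1 = (0.90×0.10)/0.0064 = 14.0625 and s = 13.0625.
a = μs = 11.756, b = (1−μ)s = 1.306.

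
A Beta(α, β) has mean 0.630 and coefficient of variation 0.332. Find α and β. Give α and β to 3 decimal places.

Var = (CV·μ)² = (0.332×0.630)² = 0.043748.
α+β = μ(1−μ)/Var − 1 = 0.233100/0.043748 − 1 = 4.3283.
Thus α = 0.630·4.3283 = 2.727 and β = 0.370·4.3283 = 1.601.

α = 2.727, β = 1.601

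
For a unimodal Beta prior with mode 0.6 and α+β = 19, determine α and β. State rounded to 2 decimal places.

Mode = (α−1)/(κ−2) with κ = α+β, so α−1 = 0.6·17 = 10.20.
α = 11.20; β = κ − α = 7.80.

α = 11.20, β = 7.80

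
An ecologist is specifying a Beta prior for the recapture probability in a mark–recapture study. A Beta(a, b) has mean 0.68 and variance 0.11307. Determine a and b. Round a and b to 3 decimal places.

By moment matching, a+b = μ(1−μ)/σ² − 1 = (0.68·0.32)/0.11307 − 1 = 1.9245 − 1 = 0.9245.
Since a/(a+b) = μ, a = 0.68·0.9245 = 0.629 and b = 0.32·0.9245 = 0.296.

a = 0.629, b = 0.296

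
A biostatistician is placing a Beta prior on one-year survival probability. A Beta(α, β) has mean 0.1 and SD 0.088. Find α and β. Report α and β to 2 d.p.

Variance = 0.088² = 0.007744. The moment-matching identity α+β = μ(1−μ)/Var − 1 gives
α+β = 0.09/0.007744 − 1 = 10.6219, so α = μ·10.6219 = 1.06 and β = (1−μ)·10.6219 = 9.56.

α = 1.06, β = 9.56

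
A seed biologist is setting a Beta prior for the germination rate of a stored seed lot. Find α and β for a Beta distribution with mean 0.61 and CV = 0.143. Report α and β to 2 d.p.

α = 18.46, β = 11.80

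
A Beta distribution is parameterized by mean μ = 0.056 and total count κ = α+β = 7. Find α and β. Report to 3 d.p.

α = 0.392, β = 6.608

α = μκ = 0.056×7 = 0.392 and β = (1−μ)κ = 0.944×7 = 6.608.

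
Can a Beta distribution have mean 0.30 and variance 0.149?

Yes

For any Beta, Var(X) < E[X]·(1−E[X]).
Here μ(1−μ) = 0.30×0.70 = 0.2100, and 0.149 < 0.2100.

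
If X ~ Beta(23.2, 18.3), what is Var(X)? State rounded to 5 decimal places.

0.00580

Var = αβ/[(α+β)²(α+β+1)] = (23.2×18.3)/(41.5²×42.5) = 424.56/73195.625 = 0.00580.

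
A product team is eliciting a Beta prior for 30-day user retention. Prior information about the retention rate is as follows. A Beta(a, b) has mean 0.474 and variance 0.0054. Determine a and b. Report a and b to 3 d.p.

a = 21.411, b = 23.760

Write ν = a+b; then a = μν and Var = μ(1−μ)/(ν+1).
ν = μ(1−μ)/Var − 1 = 0.249324/0.0054 − 1 = 45.1711.
a = 0.474·45.1711 = 21.411, b = 0.526·45.1711 = 23.760.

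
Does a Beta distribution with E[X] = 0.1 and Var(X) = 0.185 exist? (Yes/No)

For any Beta, Var(X) < E[X]·(1−E[X]).
Here μ(1−μ) = 0.1×0.9 = 0.09, and 0.185 ≥ 0.09.

No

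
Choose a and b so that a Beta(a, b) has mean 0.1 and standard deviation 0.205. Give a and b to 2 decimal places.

Variance = 0.205² = 0.042025. The moment-matching identity a+b = μ(1−μ)/Var − 1 gives
a+b = 0.09/0.042025 − 1 = 1.1416, so a = μ·1.1416 = 0.11 and b = (1−μ)·1.1416 = 1.03.

a = 0.11, b = 1.03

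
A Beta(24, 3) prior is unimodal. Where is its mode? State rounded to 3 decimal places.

0.920

The density x^(α−1)(1−x)^(β−1) is maximised at (α−1)/(α+β−2) = 23/25 = 0.920.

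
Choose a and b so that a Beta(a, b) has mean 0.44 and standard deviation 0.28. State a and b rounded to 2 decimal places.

First σ² = 0.0784. Setting a = μn, b = (1−μ)n with n = a+b,
μ(1−μ)/(n+1) = 0.0784 ⇒ n+1 = 0.2464/0.0784 = 3.1429 ⇒ n = 2.1429.
Hence a = 0.44×2.1429 = 0.94, b = 0.56×2.1429 = 1.20.

a = 0.94, b = 1.20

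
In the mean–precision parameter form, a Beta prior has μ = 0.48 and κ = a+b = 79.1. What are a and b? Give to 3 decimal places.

a = 37.968, b = 41.132

Split κ in proportion μ : (1−μ): a = 0.48·79.1 = 37.968, b = 79.1 − 37.968 = 41.132.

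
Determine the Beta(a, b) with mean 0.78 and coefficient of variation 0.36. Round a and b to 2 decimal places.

a = 0.92, b = 0.26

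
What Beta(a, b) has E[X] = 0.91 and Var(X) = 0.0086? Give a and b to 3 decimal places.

a = 7.756, b = 0.767

By moment matching, a+b = μ(1−μ)/σ² − 1 = (0.91·0.09)/0.0086 − 1 = 9.5233 − 1 = 8.5233.
Since a/(a+b) = μ, a = 0.91·8.5233 = 7.756 and b = 0.09·8.5233 = 0.767.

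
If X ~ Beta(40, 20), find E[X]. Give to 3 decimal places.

E[X] = α/(α+β) = 40/60 = 0.667.

0.667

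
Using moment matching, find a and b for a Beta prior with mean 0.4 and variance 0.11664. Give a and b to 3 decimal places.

By moment matching, a+b = μ(1−μ)/σ² − 1 = (0.4·0.6)/0.11664 − 1 = 2.0576 − 1 = 1.0576.
Since a/(a+b) = μ, a = 0.4·1.0576 = 0.423 and b = 0.6·1.0576 = 0.635.

a = 0.423, b = 0.635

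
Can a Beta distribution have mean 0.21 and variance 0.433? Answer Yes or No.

A Beta with mean μ has variance μ(1−μ)/(α+β+1) < μ(1−μ).
Here μ(1−μ) = 0.21×0.79 = 0.1659, and 0.433 ≥ 0.1659.

No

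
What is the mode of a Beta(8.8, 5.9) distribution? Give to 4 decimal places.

With α,β > 1, mode = (α−1)/(α+β−2) = 7.8/12.7 = 0.6142.

0.6142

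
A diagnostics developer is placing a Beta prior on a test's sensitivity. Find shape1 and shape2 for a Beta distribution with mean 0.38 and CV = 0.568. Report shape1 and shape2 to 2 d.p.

shape1 = 1.54, shape2 = 2.52

σ = CV·μ = 0.568×0.38 = 0.21584, so σ² = 0.046587.
s+1 = μ(1−μ)/σ² = 0.2356/0.046587 = 5.0572, so s = shape1+shape2 = 4.0572.
shape1 = μs = 1.54, shape2 = (1−μ)s = 2.52.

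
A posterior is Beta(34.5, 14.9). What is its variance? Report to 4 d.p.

μ = 34.5/49.4 = 0.698381; Var = μ(1−μ)/(α+β+1) = 0.2106452/50.4 = 0.0042.

0.0042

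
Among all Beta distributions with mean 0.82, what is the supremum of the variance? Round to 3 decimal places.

0.148

For fixed mean μ the Beta variance is μ(1−μ)/(α+β+1), increasing as α+β decreases.
Its least upper bound (not attained) is μ(1−μ) = 0.82·0.18 = 0.148.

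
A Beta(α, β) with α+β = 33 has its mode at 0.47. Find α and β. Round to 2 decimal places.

Mode = (α−1)/(κ−2) with κ = α+β, so α−1 = 0.47·31 = 14.57.
α = 15.57; β = κ − α = 17.43.

α = 15.57, β = 17.43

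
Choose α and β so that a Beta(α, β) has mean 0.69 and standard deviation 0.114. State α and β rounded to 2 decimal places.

Variance = 0.114² = 0.012996. The moment-matching identity α+β = μ(1−μ)/Var − 1 gives
α+β = 0.2139/0.012996 − 1 = 15.4589, so α = μ·15.4589 = 10.67 and β = (1−μ)·15.4589 = 4.79.

α = 10.67, β = 4.79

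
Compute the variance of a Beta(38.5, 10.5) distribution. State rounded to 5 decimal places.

Var = αβ/[(α+β)²(α+β+1)] = (38.5×10.5)/(49.0²×50.0) = 404.25/120050.000 = 0.00337.

0.00337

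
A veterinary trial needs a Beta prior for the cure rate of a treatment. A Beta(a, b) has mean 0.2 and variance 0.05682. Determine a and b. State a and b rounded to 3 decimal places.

Let s = a+b. The Beta variance is μ(1−μ)/(s+1).
So s+1 = μ(1−μ)/σ² = (0.2×0.8)/0.05682 = 0.16/0.05682 = 2.8159, giving s = 1.8159.
Then a = μs = 0.2×1.8159 = 0.363 and b = (1−μ)s = 0.8×1.8159 = 1.453.

a = 0.363, b = 1.453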